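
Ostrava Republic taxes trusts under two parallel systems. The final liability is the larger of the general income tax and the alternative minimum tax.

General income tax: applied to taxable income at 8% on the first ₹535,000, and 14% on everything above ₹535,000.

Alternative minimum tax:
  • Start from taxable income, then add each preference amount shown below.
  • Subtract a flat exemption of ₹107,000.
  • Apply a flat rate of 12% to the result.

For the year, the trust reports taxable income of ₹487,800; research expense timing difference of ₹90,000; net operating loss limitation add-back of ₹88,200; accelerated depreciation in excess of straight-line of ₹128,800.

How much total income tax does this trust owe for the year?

₹82,536

Alternative minimum tax:
  Adjusted income: ₹487,800 + ₹90,000 + ₹88,200 + ₹128,800 = ₹794,800
  Less exemption ₹107,000 → base ₹687,800
  ₹687,800 × 12% = ₹82,536

General income tax:
  ₹487,800 × 8% = ₹39,024

₹82,536 > ₹39,024, so the alternative minimum tax is the binding amount.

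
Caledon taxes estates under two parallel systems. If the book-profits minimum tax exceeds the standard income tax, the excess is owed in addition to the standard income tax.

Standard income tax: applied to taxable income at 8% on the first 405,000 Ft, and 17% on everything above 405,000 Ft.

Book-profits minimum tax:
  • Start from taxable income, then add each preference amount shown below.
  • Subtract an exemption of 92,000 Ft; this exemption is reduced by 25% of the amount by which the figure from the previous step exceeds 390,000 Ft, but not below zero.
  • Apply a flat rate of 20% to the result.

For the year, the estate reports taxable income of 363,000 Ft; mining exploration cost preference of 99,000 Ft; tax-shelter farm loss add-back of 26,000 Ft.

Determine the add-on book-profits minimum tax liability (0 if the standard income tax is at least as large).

55,060 Ft

Book-profits minimum tax:
  Adjusted income: 363,000 Ft + 99,000 Ft + 26,000 Ft = 488,000 Ft
  Exemption: 92,000 Ft − 25% × (488,000 Ft − 390,000 Ft) = 92,000 Ft − 24,500 Ft = 67,500 Ft
  Base: 488,000 Ft − 67,500 Ft = 420,500 Ft
  420,500 Ft × 20% = 84,100 Ft

Standard income tax:
  363,000 Ft × 8% = 29,040 Ft

Excess of book-profits minimum tax over standard income tax: 84,100 Ft − 29,040 Ft = 55,060 Ft.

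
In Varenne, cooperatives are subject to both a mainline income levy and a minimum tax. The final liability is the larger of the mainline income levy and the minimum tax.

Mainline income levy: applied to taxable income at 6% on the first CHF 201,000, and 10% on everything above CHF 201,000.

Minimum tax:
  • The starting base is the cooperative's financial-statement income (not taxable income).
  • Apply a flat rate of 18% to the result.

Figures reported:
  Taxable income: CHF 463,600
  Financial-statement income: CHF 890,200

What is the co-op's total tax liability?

Mainline income levy:
  CHF 201,000 × 6% = CHF 12,060
  CHF 262,600 × 10% = CHF 26,260
  → CHF 38,320

Minimum tax:
  Base (financial-statement income): CHF 890,200
  CHF 890,200 × 18% = CHF 160,236

CHF 160,236 > CHF 38,320, so the minimum tax is the binding amount.

CHF 160,236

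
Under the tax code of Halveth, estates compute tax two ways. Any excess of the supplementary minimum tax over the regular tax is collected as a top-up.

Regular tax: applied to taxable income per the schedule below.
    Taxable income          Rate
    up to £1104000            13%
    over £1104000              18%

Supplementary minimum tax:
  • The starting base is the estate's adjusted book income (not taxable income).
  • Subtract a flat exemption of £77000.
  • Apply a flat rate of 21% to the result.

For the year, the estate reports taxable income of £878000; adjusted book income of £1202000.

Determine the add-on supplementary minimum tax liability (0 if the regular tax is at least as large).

£122110

Supplementary minimum tax:
  Base (adjusted book income): £1202000
  Less exemption £77000 → base £1125000
  £1125000 × 21% = £236250

Regular tax:
  £878000 × 13% = £114140

Excess of supplementary minimum tax over regular tax: £236250 − £114140 = £122110.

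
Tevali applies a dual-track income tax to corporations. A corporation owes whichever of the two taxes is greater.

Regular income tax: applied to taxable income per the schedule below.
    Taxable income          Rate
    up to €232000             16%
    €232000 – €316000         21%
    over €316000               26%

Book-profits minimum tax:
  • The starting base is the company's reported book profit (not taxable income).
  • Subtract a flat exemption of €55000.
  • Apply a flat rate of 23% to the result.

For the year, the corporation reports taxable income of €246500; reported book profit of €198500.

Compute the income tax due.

Book-profits minimum tax:
  Base (reported book profit): €198500
  Less exemption €55000 → base €143500
  €143500 × 23% = €33005

Regular income tax:
  €232000 × 16% = €37120
  €14500 × 21% = €3045
  → €40165

€40165 > €33005, so the regular income tax governs.

€40165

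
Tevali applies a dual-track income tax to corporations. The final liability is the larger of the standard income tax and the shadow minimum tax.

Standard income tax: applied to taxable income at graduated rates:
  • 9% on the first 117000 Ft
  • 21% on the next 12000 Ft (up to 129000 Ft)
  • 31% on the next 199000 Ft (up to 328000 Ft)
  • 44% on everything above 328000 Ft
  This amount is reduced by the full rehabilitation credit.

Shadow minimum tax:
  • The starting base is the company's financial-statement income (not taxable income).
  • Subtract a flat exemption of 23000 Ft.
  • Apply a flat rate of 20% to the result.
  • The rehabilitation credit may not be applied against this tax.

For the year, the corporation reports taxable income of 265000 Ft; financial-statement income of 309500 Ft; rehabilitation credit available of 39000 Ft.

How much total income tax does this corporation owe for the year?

Standard income tax:
  117000 Ft × 9% = 10530 Ft
  12000 Ft × 21% = 2520 Ft
  136000 Ft × 31% = 42160 Ft
  → 55210 Ft
  Less rehabilitation credit 39000 Ft → 16210 Ft

Shadow minimum tax:
  Base (financial-statement income): 309500 Ft
  Less exemption 23000 Ft → base 286500 Ft
  286500 Ft × 20% = 57300 Ft

57300 Ft > 16210 Ft, so the shadow minimum tax is the binding amount.

57300 Ft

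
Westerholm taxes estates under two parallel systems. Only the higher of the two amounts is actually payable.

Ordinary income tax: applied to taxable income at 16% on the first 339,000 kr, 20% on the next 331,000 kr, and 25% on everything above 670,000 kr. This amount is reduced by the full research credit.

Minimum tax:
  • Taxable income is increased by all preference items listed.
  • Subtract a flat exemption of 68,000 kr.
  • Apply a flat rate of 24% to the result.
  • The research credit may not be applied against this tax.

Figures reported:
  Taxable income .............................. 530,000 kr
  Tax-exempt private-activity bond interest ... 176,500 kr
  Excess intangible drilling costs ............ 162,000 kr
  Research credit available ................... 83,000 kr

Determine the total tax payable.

192,120 kr

Ordinary income tax:
  339,000 kr × 16% = 54,240 kr
  191,000 kr × 20% = 38,200 kr
  → 92,440 kr
  Less research credit 83,000 kr → 9,440 kr

Minimum tax:
  Adjusted income: 530,000 kr + 176,500 kr + 162,000 kr = 868,500 kr
  Less exemption 68,000 kr → base 800,500 kr
  800,500 kr × 24% = 192,120 kr

192,120 kr > 9,440 kr, so the minimum tax is the binding amount.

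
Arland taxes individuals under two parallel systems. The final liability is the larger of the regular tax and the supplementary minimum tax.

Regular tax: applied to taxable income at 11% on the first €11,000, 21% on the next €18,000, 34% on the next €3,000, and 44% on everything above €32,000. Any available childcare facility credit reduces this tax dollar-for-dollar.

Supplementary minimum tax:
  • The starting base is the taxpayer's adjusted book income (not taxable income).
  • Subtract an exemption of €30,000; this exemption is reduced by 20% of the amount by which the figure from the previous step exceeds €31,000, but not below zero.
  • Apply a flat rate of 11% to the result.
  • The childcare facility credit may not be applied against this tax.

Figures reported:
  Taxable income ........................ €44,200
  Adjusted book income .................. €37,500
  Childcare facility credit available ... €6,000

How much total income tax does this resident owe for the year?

Supplementary minimum tax:
  Base (adjusted book income): €37,500
  Exemption: €30,000 − 20% × (€37,500 − €31,000) = €30,000 − €1,300 = €28,700
  Base: €37,500 − €28,700 = €8,800
  €8,800 × 11% = €968

Regular tax:
  €11,000 × 11% = €1,210
  €18,000 × 21% = €3,780
  €3,000 × 34% = €1,020
  €12,200 × 44% = €5,368
  → €11,378
  Less childcare facility credit €6,000 → €5,378

€5,378 > €968, so the regular tax governs.

€5,378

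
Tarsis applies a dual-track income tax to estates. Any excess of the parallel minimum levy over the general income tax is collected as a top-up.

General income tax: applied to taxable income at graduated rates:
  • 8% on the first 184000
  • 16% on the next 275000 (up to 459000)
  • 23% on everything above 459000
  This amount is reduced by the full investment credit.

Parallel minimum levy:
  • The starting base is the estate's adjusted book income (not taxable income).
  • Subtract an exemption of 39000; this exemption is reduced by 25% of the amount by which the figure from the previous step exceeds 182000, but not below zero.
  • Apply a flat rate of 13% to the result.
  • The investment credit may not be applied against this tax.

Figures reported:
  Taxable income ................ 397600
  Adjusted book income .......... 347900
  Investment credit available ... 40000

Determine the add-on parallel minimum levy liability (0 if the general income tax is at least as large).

General income tax:
  184000 × 8% = 14720
  213600 × 16% = 34176
  → 48896
  Less investment credit 40000 → 8896

Parallel minimum levy:
  Base (adjusted book income): 347900
  Exemption: 25% × (347900 − 182000) = 41475 ≥ 39000, so the exemption is fully phased out
  Base: 347900 − 0 = 347900
  347900 × 13% = 45227

Excess of parallel minimum levy over general income tax: 45227 − 8896 = 36331.

36331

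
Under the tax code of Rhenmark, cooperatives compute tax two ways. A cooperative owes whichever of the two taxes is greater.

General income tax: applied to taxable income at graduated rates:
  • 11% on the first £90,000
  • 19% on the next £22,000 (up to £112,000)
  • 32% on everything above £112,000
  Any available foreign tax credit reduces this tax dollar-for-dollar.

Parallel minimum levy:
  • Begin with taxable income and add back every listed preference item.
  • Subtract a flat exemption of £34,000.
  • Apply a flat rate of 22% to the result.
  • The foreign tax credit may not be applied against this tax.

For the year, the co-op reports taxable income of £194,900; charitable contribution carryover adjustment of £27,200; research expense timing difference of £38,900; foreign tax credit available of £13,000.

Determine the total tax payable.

Parallel minimum levy:
  Adjusted income: £194,900 + £27,200 + £38,900 = £261,000
  Less exemption £34,000 → base £227,000
  £227,000 × 22% = £49,940

General income tax:
  £90,000 × 11% = £9,900
  £22,000 × 19% = £4,180
  £82,900 × 32% = £26,528
  → £40,608
  Less foreign tax credit £13,000 → £27,608

£49,940 > £27,608, so the parallel minimum levy is the binding amount.

£49,940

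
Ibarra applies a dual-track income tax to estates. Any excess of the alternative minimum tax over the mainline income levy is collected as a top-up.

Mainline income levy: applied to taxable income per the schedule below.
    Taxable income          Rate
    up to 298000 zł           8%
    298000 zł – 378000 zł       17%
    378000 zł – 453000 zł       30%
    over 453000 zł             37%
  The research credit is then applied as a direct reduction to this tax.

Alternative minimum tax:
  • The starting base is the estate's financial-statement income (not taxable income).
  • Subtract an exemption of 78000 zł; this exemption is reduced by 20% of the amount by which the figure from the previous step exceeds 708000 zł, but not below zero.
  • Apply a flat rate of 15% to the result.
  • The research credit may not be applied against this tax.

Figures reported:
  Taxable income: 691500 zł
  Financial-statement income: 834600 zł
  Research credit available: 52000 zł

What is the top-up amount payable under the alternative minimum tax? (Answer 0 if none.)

21103 zł

Mainline income levy:
  298000 zł × 8% = 23840 zł
  80000 zł × 17% = 13600 zł
  75000 zł × 30% = 22500 zł
  238500 zł × 37% = 88245 zł
  → 148185 zł
  Less research credit 52000 zł → 96185 zł

Alternative minimum tax:
  Base (financial-statement income): 834600 zł
  Exemption: 78000 zł − 20% × (834600 zł − 708000 zł) = 78000 zł − 25320 zł = 52680 zł
  Base: 834600 zł − 52680 zł = 781920 zł
  781920 zł × 15% = 117288 zł

Excess of alternative minimum tax over mainline income levy: 117288 zł − 96185 zł = 21103 zł.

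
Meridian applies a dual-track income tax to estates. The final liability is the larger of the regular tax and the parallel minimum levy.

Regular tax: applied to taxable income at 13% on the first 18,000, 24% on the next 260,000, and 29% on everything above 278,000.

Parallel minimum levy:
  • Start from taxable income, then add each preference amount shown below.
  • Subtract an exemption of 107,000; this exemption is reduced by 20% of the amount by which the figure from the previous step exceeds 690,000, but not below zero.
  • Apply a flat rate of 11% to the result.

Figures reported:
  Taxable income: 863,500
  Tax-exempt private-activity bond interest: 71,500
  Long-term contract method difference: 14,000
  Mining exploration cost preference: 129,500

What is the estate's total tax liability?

Parallel minimum levy:
  Adjusted income: 863,500 + 71,500 + 14,000 + 129,500 = 1,078,500
  Exemption: 107,000 − 20% × (1,078,500 − 690,000) = 107,000 − 77,700 = 29,300
  Base: 1,078,500 − 29,300 = 1,049,200
  1,049,200 × 11% = 115,412

Regular tax:
  18,000 × 13% = 2,340
  260,000 × 24% = 62,400
  585,500 × 29% = 169,795
  → 234,535

234,535 > 115,412, so the regular tax governs.

234,535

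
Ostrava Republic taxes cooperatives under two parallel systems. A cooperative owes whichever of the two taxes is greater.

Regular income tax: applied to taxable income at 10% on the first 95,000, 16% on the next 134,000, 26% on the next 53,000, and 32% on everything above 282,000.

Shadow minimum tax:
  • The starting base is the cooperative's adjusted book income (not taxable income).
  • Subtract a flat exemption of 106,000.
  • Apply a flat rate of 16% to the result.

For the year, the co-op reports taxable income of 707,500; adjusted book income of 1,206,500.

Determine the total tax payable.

Regular income tax:
  95,000 × 10% = 9,500
  134,000 × 16% = 21,440
  53,000 × 26% = 13,780
  425,500 × 32% = 136,160
  → 180,880

Shadow minimum tax:
  Base (adjusted book income): 1,206,500
  Less exemption 106,000 → base 1,100,500
  1,100,500 × 16% = 176,080

180,880 > 176,080, so the regular income tax governs.

180,880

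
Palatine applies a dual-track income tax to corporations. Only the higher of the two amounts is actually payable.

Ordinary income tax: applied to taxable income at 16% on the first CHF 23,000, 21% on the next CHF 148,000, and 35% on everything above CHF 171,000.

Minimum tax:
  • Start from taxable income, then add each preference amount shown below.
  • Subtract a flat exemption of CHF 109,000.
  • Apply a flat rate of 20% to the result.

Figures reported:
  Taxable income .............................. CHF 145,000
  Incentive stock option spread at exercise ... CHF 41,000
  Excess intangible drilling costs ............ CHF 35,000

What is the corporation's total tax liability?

CHF 29,300

Ordinary income tax:
  CHF 23,000 × 16% = CHF 3,680
  CHF 122,000 × 21% = CHF 25,620
  → CHF 29,300

Minimum tax:
  Adjusted income: CHF 145,000 + CHF 41,000 + CHF 35,000 = CHF 221,000
  Less exemption CHF 109,000 → base CHF 112,000
  CHF 112,000 × 20% = CHF 22,400

CHF 29,300 > CHF 22,400, so the ordinary income tax governs.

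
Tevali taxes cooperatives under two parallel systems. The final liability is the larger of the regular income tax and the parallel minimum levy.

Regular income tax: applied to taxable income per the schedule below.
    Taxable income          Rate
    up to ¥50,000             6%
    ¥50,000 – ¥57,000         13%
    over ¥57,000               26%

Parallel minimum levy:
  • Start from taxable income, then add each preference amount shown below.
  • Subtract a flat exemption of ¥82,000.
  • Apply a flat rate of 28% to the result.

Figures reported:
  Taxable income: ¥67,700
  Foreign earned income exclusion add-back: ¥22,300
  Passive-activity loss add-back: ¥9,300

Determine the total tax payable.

¥6,692

Parallel minimum levy:
  Adjusted income: ¥67,700 + ¥22,300 + ¥9,300 = ¥99,300
  Less exemption ¥82,000 → base ¥17,300
  ¥17,300 × 28% = ¥4,844

Regular income tax:
  ¥50,000 × 6% = ¥3,000
  ¥7,000 × 13% = ¥910
  ¥10,700 × 26% = ¥2,782
  → ¥6,692

¥6,692 > ¥4,844, so the regular income tax governs.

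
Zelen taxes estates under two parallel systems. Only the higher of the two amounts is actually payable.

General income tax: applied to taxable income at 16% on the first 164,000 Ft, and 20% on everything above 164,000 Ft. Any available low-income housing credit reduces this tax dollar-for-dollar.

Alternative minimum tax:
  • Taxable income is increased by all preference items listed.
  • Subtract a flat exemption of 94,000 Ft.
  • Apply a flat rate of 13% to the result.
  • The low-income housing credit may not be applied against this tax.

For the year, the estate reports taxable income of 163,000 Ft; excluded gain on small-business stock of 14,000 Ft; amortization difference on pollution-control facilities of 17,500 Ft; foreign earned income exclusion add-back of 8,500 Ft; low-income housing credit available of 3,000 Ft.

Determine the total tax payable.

23,080 Ft

General income tax:
  163,000 Ft × 16% = 26,080 Ft
  Less low-income housing credit 3,000 Ft → 23,080 Ft

Alternative minimum tax:
  Adjusted income: 163,000 Ft + 14,000 Ft + 17,500 Ft + 8,500 Ft = 203,000 Ft
  Less exemption 94,000 Ft → base 109,000 Ft
  109,000 Ft × 13% = 14,170 Ft

23,080 Ft > 14,170 Ft, so the general income tax governs.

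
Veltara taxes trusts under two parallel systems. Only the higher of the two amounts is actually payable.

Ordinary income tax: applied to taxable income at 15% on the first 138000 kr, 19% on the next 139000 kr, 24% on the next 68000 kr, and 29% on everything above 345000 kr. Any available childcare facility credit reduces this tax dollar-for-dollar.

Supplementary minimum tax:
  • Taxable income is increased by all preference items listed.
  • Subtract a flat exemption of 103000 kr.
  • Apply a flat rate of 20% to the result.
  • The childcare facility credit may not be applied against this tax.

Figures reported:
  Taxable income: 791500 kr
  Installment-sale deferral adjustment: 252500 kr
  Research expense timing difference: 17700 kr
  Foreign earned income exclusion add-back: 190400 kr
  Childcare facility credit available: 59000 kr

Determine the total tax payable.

229820 kr

Ordinary income tax:
  138000 kr × 15% = 20700 kr
  139000 kr × 19% = 26410 kr
  68000 kr × 24% = 16320 kr
  446500 kr × 29% = 129485 kr
  → 192915 kr
  Less childcare facility credit 59000 kr → 133915 kr

Supplementary minimum tax:
  Adjusted income: 791500 kr + 252500 kr + 17700 kr + 190400 kr = 1252100 kr
  Less exemption 103000 kr → base 1149100 kr
  1149100 kr × 20% = 229820 kr

229820 kr > 133915 kr, so the supplementary minimum tax is the binding amount.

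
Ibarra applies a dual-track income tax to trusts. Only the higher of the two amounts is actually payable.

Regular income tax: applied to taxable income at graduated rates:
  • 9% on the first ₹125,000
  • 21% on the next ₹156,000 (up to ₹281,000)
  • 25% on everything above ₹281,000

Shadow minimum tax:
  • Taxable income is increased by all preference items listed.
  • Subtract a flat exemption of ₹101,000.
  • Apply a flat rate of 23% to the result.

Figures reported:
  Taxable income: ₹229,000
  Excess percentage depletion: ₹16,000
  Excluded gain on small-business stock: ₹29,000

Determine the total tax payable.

₹39,790

Shadow minimum tax:
  Adjusted income: ₹229,000 + ₹16,000 + ₹29,000 = ₹274,000
  Less exemption ₹101,000 → base ₹173,000
  ₹173,000 × 23% = ₹39,790

Regular income tax:
  ₹125,000 × 9% = ₹11,250
  ₹104,000 × 21% = ₹21,840
  → ₹33,090

₹39,790 > ₹33,090, so the shadow minimum tax is the binding amount.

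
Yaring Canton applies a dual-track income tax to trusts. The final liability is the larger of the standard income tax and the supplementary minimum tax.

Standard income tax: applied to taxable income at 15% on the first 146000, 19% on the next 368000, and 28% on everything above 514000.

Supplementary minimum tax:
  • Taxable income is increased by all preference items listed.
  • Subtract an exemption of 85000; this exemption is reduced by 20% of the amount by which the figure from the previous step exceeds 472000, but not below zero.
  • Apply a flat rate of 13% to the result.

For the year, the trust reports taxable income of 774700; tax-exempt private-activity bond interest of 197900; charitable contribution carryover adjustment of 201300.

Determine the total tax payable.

Standard income tax:
  146000 × 15% = 21900
  368000 × 19% = 69920
  260700 × 28% = 72996
  → 164816

Supplementary minimum tax:
  Adjusted income: 774700 + 197900 + 201300 = 1173900
  Exemption: 20% × (1173900 − 472000) = 140380 ≥ 85000, so the exemption is fully phased out
  Base: 1173900 − 0 = 1173900
  1173900 × 13% = 152607

164816 > 152607, so the standard income tax governs.

164816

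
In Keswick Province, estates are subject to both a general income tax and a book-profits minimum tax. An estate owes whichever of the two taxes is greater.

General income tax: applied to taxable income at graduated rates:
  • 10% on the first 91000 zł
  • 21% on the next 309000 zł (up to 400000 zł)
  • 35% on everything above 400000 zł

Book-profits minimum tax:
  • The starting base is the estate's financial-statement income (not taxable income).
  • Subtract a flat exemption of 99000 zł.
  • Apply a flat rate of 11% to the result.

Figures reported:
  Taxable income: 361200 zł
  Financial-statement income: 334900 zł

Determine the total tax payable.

Book-profits minimum tax:
  Base (financial-statement income): 334900 zł
  Less exemption 99000 zł → base 235900 zł
  235900 zł × 11% = 25949 zł

General income tax:
  91000 zł × 10% = 9100 zł
  270200 zł × 21% = 56742 zł
  → 65842 zł

65842 zł > 25949 zł, so the general income tax governs.

65842 zł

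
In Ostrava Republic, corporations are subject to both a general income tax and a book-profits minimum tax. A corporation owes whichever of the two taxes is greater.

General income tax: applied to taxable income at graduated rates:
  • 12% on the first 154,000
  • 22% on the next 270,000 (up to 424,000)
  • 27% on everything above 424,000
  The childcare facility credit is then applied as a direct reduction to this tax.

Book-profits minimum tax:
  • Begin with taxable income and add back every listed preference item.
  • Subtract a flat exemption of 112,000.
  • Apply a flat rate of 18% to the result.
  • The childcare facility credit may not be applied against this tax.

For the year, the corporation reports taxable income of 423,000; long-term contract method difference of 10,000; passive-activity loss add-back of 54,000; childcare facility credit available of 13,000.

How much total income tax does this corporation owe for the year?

67,500

General income tax:
  154,000 × 12% = 18,480
  269,000 × 22% = 59,180
  → 77,660
  Less childcare facility credit 13,000 → 64,660

Book-profits minimum tax:
  Adjusted income: 423,000 + 10,000 + 54,000 = 487,000
  Less exemption 112,000 → base 375,000
  375,000 × 18% = 67,500

67,500 > 64,660, so the book-profits minimum tax is the binding amount.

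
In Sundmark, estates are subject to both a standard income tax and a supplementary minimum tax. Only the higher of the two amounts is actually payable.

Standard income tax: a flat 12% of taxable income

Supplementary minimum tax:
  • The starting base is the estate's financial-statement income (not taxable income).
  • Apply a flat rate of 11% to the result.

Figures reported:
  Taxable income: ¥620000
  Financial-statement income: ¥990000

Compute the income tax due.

¥108900

Standard income tax:
  ¥620000 × 12% = ¥74400

Supplementary minimum tax:
  Base (financial-statement income): ¥990000
  ¥990000 × 11% = ¥108900

¥108900 > ¥74400, so the supplementary minimum tax is the binding amount.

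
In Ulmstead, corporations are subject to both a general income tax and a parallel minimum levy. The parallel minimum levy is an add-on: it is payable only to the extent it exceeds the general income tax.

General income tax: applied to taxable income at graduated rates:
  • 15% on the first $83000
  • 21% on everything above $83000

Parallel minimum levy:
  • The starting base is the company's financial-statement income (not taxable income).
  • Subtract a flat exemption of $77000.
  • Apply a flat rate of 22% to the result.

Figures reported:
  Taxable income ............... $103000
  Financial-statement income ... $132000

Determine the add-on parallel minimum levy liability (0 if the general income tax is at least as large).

$0

Parallel minimum levy:
  Base (financial-statement income): $132000
  Less exemption $77000 → base $55000
  $55000 × 22% = $12100

General income tax:
  $83000 × 15% = $12450
  $20000 × 21% = $4200
  → $16650

$12100 ≤ $16650, so no add-on is due.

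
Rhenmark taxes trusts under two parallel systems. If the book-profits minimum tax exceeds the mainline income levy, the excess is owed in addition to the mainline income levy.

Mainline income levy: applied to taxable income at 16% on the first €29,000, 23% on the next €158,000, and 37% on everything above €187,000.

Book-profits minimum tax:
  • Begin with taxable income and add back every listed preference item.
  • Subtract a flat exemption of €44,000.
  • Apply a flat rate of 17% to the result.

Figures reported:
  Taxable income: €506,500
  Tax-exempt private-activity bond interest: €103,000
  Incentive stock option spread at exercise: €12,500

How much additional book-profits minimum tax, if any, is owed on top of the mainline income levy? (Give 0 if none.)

Book-profits minimum tax:
  Adjusted income: €506,500 + €103,000 + €12,500 = €622,000
  Less exemption €44,000 → base €578,000
  €578,000 × 17% = €98,260

Mainline income levy:
  €29,000 × 16% = €4,640
  €158,000 × 23% = €36,340
  €319,500 × 37% = €118,215
  → €159,195

€98,260 ≤ €159,195, so no add-on is due.

€0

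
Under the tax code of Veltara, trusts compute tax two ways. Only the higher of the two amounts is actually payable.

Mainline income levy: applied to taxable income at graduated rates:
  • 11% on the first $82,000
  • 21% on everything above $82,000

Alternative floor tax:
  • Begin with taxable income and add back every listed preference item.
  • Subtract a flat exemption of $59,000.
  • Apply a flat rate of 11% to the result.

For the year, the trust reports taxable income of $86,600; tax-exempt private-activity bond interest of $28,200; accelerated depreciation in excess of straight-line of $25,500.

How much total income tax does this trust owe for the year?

Mainline income levy:
  $82,000 × 11% = $9,020
  $4,600 × 21% = $966
  → $9,986

Alternative floor tax:
  Adjusted income: $86,600 + $28,200 + $25,500 = $140,300
  Less exemption $59,000 → base $81,300
  $81,300 × 11% = $8,943

$9,986 > $8,943, so the mainline income levy governs.

$9,986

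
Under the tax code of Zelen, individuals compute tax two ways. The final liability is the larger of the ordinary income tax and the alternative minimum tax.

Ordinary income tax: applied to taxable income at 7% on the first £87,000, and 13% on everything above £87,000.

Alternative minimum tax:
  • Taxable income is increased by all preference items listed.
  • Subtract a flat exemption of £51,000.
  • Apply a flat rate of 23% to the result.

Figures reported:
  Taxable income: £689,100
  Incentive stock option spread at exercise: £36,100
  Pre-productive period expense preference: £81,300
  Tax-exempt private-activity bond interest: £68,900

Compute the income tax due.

£189,612

Ordinary income tax:
  £87,000 × 7% = £6,090
  £602,100 × 13% = £78,273
  → £84,363

Alternative minimum tax:
  Adjusted income: £689,100 + £36,100 + £81,300 + £68,900 = £875,400
  Less exemption £51,000 → base £824,400
  £824,400 × 23% = £189,612

£189,612 > £84,363, so the alternative minimum tax is the binding amount.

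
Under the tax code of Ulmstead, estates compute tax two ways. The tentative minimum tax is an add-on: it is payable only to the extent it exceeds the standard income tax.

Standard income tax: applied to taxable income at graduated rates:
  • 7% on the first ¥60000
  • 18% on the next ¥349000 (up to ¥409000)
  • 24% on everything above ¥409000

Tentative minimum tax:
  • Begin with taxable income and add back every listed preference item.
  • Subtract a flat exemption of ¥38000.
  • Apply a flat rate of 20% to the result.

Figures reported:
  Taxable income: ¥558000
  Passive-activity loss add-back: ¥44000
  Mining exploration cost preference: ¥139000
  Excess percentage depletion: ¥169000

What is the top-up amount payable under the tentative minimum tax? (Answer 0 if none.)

¥71620

Standard income tax:
  ¥60000 × 7% = ¥4200
  ¥349000 × 18% = ¥62820
  ¥149000 × 24% = ¥35760
  → ¥102780

Tentative minimum tax:
  Adjusted income: ¥558000 + ¥44000 + ¥139000 + ¥169000 = ¥910000
  Less exemption ¥38000 → base ¥872000
  ¥872000 × 20% = ¥174400

Excess of tentative minimum tax over standard income tax: ¥174400 − ¥102780 = ¥71620.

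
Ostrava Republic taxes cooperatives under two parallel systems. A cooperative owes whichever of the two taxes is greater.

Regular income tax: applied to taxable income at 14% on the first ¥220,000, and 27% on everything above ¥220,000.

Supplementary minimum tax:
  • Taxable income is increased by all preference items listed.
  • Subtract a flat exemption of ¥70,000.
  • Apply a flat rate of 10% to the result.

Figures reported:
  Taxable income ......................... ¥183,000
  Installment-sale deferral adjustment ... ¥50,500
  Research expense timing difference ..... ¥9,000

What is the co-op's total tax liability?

Regular income tax:
  ¥183,000 × 14% = ¥25,620

Supplementary minimum tax:
  Adjusted income: ¥183,000 + ¥50,500 + ¥9,000 = ¥242,500
  Less exemption ¥70,000 → base ¥172,500
  ¥172,500 × 10% = ¥17,250

¥25,620 > ¥17,250, so the regular income tax governs.

¥25,620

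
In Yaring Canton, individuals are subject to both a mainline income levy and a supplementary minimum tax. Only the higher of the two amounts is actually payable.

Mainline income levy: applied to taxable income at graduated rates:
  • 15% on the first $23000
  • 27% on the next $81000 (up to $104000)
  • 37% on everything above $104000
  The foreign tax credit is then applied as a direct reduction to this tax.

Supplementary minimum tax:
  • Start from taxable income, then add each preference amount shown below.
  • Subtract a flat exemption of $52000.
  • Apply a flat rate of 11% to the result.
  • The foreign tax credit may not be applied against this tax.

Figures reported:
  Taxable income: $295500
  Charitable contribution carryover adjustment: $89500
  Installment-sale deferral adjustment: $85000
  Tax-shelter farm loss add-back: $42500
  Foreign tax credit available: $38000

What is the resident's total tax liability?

Supplementary minimum tax:
  Adjusted income: $295500 + $89500 + $85000 + $42500 = $512500
  Less exemption $52000 → base $460500
  $460500 × 11% = $50655

Mainline income levy:
  $23000 × 15% = $3450
  $81000 × 27% = $21870
  $191500 × 37% = $70855
  → $96175
  Less foreign tax credit $38000 → $58175

$58175 > $50655, so the mainline income levy governs.

$58175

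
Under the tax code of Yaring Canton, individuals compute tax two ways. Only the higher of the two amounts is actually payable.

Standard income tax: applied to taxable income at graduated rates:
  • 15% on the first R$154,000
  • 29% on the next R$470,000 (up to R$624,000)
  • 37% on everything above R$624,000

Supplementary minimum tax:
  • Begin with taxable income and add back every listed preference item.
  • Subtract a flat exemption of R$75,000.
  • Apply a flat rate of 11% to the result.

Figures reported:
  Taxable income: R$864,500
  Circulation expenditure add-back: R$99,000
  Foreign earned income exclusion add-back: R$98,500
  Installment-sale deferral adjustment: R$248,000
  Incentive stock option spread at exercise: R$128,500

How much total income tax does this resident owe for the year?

R$248,385

Standard income tax:
  R$154,000 × 15% = R$23,100
  R$470,000 × 29% = R$136,300
  R$240,500 × 37% = R$88,985
  → R$248,385

Supplementary minimum tax:
  Adjusted income: R$864,500 + R$99,000 + R$98,500 + R$248,000 + R$128,500 = R$1,438,500
  Less exemption R$75,000 → base R$1,363,500
  R$1,363,500 × 11% = R$149,985

R$248,385 > R$149,985, so the standard income tax governs.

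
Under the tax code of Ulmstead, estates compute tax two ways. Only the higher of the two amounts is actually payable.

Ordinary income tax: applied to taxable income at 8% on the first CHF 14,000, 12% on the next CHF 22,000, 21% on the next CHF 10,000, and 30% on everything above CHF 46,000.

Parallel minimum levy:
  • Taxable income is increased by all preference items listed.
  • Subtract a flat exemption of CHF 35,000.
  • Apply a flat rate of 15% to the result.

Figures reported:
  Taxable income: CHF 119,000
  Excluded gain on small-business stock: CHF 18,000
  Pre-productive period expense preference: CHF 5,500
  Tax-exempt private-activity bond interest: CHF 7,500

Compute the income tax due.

Parallel minimum levy:
  Adjusted income: CHF 119,000 + CHF 18,000 + CHF 5,500 + CHF 7,500 = CHF 150,000
  Less exemption CHF 35,000 → base CHF 115,000
  CHF 115,000 × 15% = CHF 17,250

Ordinary income tax:
  CHF 14,000 × 8% = CHF 1,120
  CHF 22,000 × 12% = CHF 2,640
  CHF 10,000 × 21% = CHF 2,100
  CHF 73,000 × 30% = CHF 21,900
  → CHF 27,760

CHF 27,760 > CHF 17,250, so the ordinary income tax governs.

CHF 27,760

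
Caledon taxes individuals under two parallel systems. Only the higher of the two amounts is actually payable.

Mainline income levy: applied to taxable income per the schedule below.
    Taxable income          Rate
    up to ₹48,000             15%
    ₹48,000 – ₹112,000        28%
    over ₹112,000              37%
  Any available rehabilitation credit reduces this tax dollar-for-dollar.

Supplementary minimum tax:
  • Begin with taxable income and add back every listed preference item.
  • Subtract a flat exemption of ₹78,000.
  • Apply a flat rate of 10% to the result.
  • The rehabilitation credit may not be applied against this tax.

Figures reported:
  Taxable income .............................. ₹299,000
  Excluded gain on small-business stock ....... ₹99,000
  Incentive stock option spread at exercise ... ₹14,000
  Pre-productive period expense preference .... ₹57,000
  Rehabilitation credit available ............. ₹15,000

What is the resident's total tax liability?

Mainline income levy:
  ₹48,000 × 15% = ₹7,200
  ₹64,000 × 28% = ₹17,920
  ₹187,000 × 37% = ₹69,190
  → ₹94,310
  Less rehabilitation credit ₹15,000 → ₹79,310

Supplementary minimum tax:
  Adjusted income: ₹299,000 + ₹99,000 + ₹14,000 + ₹57,000 = ₹469,000
  Less exemption ₹78,000 → base ₹391,000
  ₹391,000 × 10% = ₹39,100

₹79,310 > ₹39,100, so the mainline income levy governs.

₹79,310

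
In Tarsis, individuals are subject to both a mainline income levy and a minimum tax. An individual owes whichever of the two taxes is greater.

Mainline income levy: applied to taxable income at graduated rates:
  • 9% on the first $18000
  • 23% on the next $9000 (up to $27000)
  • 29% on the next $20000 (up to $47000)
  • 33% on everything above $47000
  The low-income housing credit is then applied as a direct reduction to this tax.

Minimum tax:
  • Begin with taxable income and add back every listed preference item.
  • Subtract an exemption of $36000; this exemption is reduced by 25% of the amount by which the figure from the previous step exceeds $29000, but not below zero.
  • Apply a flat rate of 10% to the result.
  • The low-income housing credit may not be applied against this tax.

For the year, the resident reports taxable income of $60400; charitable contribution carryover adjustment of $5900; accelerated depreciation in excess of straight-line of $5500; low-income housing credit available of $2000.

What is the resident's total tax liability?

$11912

Minimum tax:
  Adjusted income: $60400 + $5900 + $5500 = $71800
  Exemption: $36000 − 25% × ($71800 − $29000) = $36000 − $10700 = $25300
  Base: $71800 − $25300 = $46500
  $46500 × 10% = $4650

Mainline income levy:
  $18000 × 9% = $1620
  $9000 × 23% = $2070
  $20000 × 29% = $5800
  $13400 × 33% = $4422
  → $13912
  Less low-income housing credit $2000 → $11912

$11912 > $4650, so the mainline income levy governs.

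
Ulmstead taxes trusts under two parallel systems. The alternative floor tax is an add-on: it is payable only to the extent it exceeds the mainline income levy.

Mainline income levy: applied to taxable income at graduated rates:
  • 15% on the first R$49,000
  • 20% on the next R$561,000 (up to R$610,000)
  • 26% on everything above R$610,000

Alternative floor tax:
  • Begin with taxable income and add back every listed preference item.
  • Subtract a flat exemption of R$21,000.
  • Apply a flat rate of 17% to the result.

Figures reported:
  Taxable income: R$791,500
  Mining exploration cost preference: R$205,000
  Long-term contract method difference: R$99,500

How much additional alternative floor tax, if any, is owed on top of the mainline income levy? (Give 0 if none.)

R$16,010

Alternative floor tax:
  Adjusted income: R$791,500 + R$205,000 + R$99,500 = R$1,096,000
  Less exemption R$21,000 → base R$1,075,000
  R$1,075,000 × 17% = R$182,750

Mainline income levy:
  R$49,000 × 15% = R$7,350
  R$561,000 × 20% = R$112,200
  R$181,500 × 26% = R$47,190
  → R$166,740

Excess of alternative floor tax over mainline income levy: R$182,750 − R$166,740 = R$16,010.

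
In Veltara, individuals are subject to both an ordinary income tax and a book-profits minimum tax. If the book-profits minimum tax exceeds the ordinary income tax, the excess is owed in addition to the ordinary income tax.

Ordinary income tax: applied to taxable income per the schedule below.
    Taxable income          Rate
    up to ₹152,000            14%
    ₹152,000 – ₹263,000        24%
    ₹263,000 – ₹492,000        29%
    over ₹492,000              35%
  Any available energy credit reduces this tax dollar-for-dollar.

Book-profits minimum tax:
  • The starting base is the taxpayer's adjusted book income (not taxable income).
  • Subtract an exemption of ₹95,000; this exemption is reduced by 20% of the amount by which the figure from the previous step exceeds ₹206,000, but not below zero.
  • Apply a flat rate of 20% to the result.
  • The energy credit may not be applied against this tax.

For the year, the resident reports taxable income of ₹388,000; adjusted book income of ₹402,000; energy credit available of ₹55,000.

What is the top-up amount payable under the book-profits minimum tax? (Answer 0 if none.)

₹40,070

Book-profits minimum tax:
  Base (adjusted book income): ₹402,000
  Exemption: ₹95,000 − 20% × (₹402,000 − ₹206,000) = ₹95,000 − ₹39,200 = ₹55,800
  Base: ₹402,000 − ₹55,800 = ₹346,200
  ₹346,200 × 20% = ₹69,240

Ordinary income tax:
  ₹152,000 × 14% = ₹21,280
  ₹111,000 × 24% = ₹26,640
  ₹125,000 × 29% = ₹36,250
  → ₹84,170
  Less energy credit ₹55,000 → ₹29,170

Excess of book-profits minimum tax over ordinary income tax: ₹69,240 − ₹29,170 = ₹40,070.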